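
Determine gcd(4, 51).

1

gcd(51, 4):
  51 = 12×4 + 3
  4 = 1×3 + 1
  3 = 3×1
so gcd(51, 4) = 1.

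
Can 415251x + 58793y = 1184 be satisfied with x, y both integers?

gcd(415251, 58793) = 37  (415251 = 7·58793 + 3700, 58793 = 15·3700 + 3293, 3700 = 1·3293 + 407, 3293 = 8·407 + 37, 407 = 11·37).
37 divides 1184, so integer solutions exist.

yes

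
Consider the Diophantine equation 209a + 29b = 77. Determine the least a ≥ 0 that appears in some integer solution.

8

gcd(209, 29):
  209 = 7×29 + 6
  29 = 4×6 + 5
  6 = 1×5 + 1
  5 = 5×1
so gcd(209, 29) = 1.
1 divides 77, so solutions exist.
Back-substitute for Bézout coefficients:
  1 = 6 - 1×5
  ... = 209×(5) + 29×(-36)
Scale by 77/1 = 77: (a₀, b₀) = (385, -2772).
General solution: a = 385 + 29t, b = -2772 - 209t for integer t.
a ≥ 0: smallest is 385 mod 29 = 8 (at t = -13), with b = -55.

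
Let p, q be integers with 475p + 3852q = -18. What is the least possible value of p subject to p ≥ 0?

3114

gcd(3852, 475):
  3852 = 8*475 + 52
  475 = 9*52 + 7
  52 = 7*7 + 3
  7 = 2*3 + 1
  3 = 3*1
so gcd(3852, 475) = 1.
1 divides -18, so solutions exist.
Back-substitute for Bézout coefficients:
  1 = 7 - 2*3
  ... = 475*(1111) + 3852*(-137)
Scale by -18/1 = -18: (p₀, q₀) = (-19998, 2466).
General solution: p = -19998 + 3852t, q = 2466 - 475t for integer t.
p ≥ 0: smallest is -19998 mod 3852 = 3114 (at t = 6), with q = -384.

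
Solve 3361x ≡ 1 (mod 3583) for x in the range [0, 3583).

gcd(3583, 3361):
  3583 = 1·3361 + 222
  3361 = 15·222 + 31
  222 = 7·31 + 5
  31 = 6·5 + 1
  5 = 5·1
so gcd(3583, 3361) = 1.
Back-substitute for Bézout coefficients:
  1 = 31 - 6·5
  ... = 3361·(694) + 3583·(-651)
So 3361·694 ≡ 1 (mod 3583), and 694 mod 3583 = 694.

694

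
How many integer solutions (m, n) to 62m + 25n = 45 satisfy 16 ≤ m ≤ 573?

gcd(62, 25) = 1  (62 = 2·25 + 12, 25 = 2·12 + 1, 12 = 12·1).
Back-substituting, 62·(-2) + 25·(5) = 1.
Scale by 45: particular solution (-90, 225); reduce m mod 25: (10, -23).
General solution: m = 10 + 25t, n = -23 - 62t for integer t.
16 ≤ 10 + 25t ≤ 573 gives t ∈ [1, 22], which is 22 values.

22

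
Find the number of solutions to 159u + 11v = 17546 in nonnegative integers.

gcd(159, 11):
  159 = 14·11 + 5
  11 = 2·5 + 1
  5 = 5·1
so gcd(159, 11) = 1.
Back-substitute for Bézout coefficients:
  1 = 11 - 2·5
  ... = 159·(-2) + 11·(29)
Scale by 17546: one solution is (-35092, 508834). Reduce u mod 11: (9, 1465).
General: u = 9 + 11t, v = 1465 - 159t.
u ≥ 0 ⇒ t ≥ 0; v ≥ 0 ⇒ t ≤ 9. So t ∈ [0, 9]: 10 solutions.

10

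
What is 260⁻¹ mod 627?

gcd(627, 260):
  627 = 2×260 + 107
  260 = 2×107 + 46
  107 = 2×46 + 15
  46 = 3×15 + 1
  15 = 15×1
so gcd(627, 260) = 1.
Back-substitute for Bézout coefficients:
  1 = 46 - 3×15
  ... = 260×(41) + 627×(-17)
So 260×41 ≡ 1 (mod 627), and 41 mod 627 = 41.

41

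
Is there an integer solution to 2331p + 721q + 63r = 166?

gcd(2331, 721) = 7  (2331 = 3×721 + 168, 721 = 4×168 + 49, 168 = 3×49 + 21, 49 = 2×21 + 7, 21 = 3×7).
gcd(7, 63) = 7.
7 does not divide 166 (remainder 5), so no integer solutions.

no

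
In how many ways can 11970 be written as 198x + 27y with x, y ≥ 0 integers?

gcd(198, 27):
  198 = 7×27 + 9
  27 = 3×9
so gcd(198, 27) = 9.
Back-substitute for Bézout coefficients:
  9 = 198 - 7×27
  ... = 198×(1) + 27×(-7)
Scale by 1330: one solution is (1330, -9310). Reduce x mod 3: (1, 436).
General: x = 1 + 3t, y = 436 - 22t.
x ≥ 0 ⇒ t ≥ 0; y ≥ 0 ⇒ t ≤ 19. So t ∈ [0, 19]: 20 solutions.

20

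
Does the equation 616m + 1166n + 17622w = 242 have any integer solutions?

yes

gcd(1166, 616):
  1166 = 1*616 + 550
  616 = 1*550 + 66
  550 = 8*66 + 22
  66 = 3*22
so gcd(1166, 616) = 22.
gcd(22, 17622) = 22.
22 divides 242, so integer solutions exist.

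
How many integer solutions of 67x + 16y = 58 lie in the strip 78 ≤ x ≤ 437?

23

gcd(67, 16):
  67 = 4×16 + 3
  16 = 5×3 + 1
  3 = 3×1
so gcd(67, 16) = 1.
Back-substitute for Bézout coefficients:
  1 = 16 - 5×3
  ... = 67×(-5) + 16×(21)
Scale by 58: particular solution (-290, 1218); reduce x mod 16: (14, -55).
General solution: x = 14 + 16t, y = -55 - 67t for integer t.
78 ≤ 14 + 16t ≤ 437 gives t ∈ [4, 26], which is 23 values.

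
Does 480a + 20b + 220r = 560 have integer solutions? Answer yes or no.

yes

gcd(480, 20) = 20.
gcd(20, 220) = 20.
20 divides 560, so integer solutions exist.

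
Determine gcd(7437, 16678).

gcd(16678, 7437):
  16678 = 2×7437 + 1804
  7437 = 4×1804 + 221
  1804 = 8×221 + 36
  221 = 6×36 + 5
  36 = 7×5 + 1
  5 = 5×1
so gcd(16678, 7437) = 1.

1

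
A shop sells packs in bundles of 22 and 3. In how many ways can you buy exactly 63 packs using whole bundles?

Need nonnegative integers with 22j + 3k = 63.
gcd(22, 3) = 1, and 22·(1) + 3·(-7) = 1.
So (j₀, k₀) = (63, -441); general j = 63 + 3t, k = -441 - 22t.
j ≥ 0 ⇒ t ≥ -21; k ≥ 0 ⇒ t ≤ -21. That's 1 value of t.

1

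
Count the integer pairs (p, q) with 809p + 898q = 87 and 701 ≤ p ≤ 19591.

gcd(898, 809) = 1.
By Bézout, 809*(-111) + 898*(100) = 1.
Particular solution: (221, -199).
General solution: p = 221 + 898t, q = -199 - 809t for integer t.
701 ≤ 221 + 898t ≤ 19591 gives t ∈ [1, 21], which is 21 values.

21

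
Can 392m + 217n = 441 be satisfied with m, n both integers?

yes

gcd(392, 217) = 7.
7 divides 441, so integer solutions exist.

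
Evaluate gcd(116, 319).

gcd(319, 116) = 29  (319 = 2*116 + 87, 116 = 1*87 + 29, 87 = 3*29).

29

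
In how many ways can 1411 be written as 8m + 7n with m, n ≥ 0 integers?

gcd(8, 7):
  8 = 1·7 + 1
  7 = 7·1
so gcd(8, 7) = 1.
Back-substitute for Bézout coefficients:
  1 = 8 - 1·7
  ... = 8·(1) + 7·(-1)
Scale by 1411: one solution is (1411, -1411). Reduce m mod 7: (4, 197).
General: m = 4 + 7t, n = 197 - 8t.
m ≥ 0 ⇒ t ≥ 0; n ≥ 0 ⇒ t ≤ 24. So t ∈ [0, 24]: 25 solutions.

25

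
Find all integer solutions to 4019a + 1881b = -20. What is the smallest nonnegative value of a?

gcd(4019, 1881) = 1.
1 divides -20, so solutions exist.
By Bézout, 4019*(344) + 1881*(-735) = 1.
Scale by -20/1 = -20: (a₀, b₀) = (-6880, 14700).
General solution: a = -6880 + 1881t, b = 14700 - 4019t for integer t.
a ≥ 0: smallest is -6880 mod 1881 = 644 (at t = 4), with b = -1376.

644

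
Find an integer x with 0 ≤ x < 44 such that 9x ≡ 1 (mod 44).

gcd(44, 9) = 1.
By Bézout, 9×(5) + 44×(-1) = 1.
So 9×5 ≡ 1 (mod 44), and 5 mod 44 = 5.

5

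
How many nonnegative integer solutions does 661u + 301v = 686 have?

gcd(661, 301) = 1  (661 = 2·301 + 59, 301 = 5·59 + 6, 59 = 9·6 + 5, 6 = 1·5 + 1, 5 = 5·1).
Back-substituting, 661·(-51) + 301·(112) = 1.
Scale by 686: one solution is (-34986, 76832). Reduce u mod 301: (231, -505).
General: u = 231 + 301t, v = -505 - 661t.
u ≥ 0 ⇒ t ≥ 0; v ≥ 0 ⇒ t ≤ -1. So t ∈ [0, -1]: 0 solutions.

0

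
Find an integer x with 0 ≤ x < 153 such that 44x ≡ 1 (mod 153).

gcd(153, 44) = 1.
By Bézout, 44·(-73) + 153·(21) = 1.
So 44·-73 ≡ 1 (mod 153), and -73 mod 153 = 80.

80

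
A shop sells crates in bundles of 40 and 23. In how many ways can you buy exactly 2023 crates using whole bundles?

Need nonnegative integers with 40j + 23k = 2023.
gcd(40, 23) = 1, and 40·(-4) + 23·(7) = 1.
So (j₀, k₀) = (-8092, 14161); general j = -8092 + 23t, k = 14161 - 40t.
j ≥ 0 ⇒ t ≥ 352; k ≥ 0 ⇒ t ≤ 354. That's 3 values of t.

3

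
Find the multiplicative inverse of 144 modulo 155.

gcd(155, 144) = 1.
By Bézout, 144*(14) + 155*(-13) = 1.
So 144*14 ≡ 1 (mod 155), and 14 mod 155 = 14.

14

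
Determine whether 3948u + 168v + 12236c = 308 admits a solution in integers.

yes

gcd(3948, 168) = 84.
gcd(84, 12236) = 28.
28 divides 308, so integer solutions exist.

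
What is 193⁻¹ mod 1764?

457

gcd(1764, 193):
  1764 = 9×193 + 27
  193 = 7×27 + 4
  27 = 6×4 + 3
  4 = 1×3 + 1
  3 = 3×1
so gcd(1764, 193) = 1.
Back-substitute for Bézout coefficients:
  1 = 4 - 1×3
  ... = 193×(457) + 1764×(-50)
So 193×457 ≡ 1 (mod 1764), and 457 mod 1764 = 457.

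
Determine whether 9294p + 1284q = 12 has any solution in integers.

yes

gcd(9294, 1284) = 6  (9294 = 7·1284 + 306, 1284 = 4·306 + 60, 306 = 5·60 + 6, 60 = 10·6).
6 divides 12, so integer solutions exist.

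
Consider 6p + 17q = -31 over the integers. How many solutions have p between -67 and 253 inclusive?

19

gcd(17, 6):
  17 = 2·6 + 5
  6 = 1·5 + 1
  5 = 5·1
so gcd(17, 6) = 1.
Back-substitute for Bézout coefficients:
  1 = 6 - 1·5
  ... = 6·(3) + 17·(-1)
Scale by -31: particular solution (-93, 31); reduce p mod 17: (9, -5).
General solution: p = 9 + 17t, q = -5 - 6t for integer t.
-67 ≤ 9 + 17t ≤ 253 gives t ∈ [-4, 14], which is 19 values.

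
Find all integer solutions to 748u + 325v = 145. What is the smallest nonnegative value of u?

290

gcd(748, 325) = 1  (748 = 2*325 + 98, 325 = 3*98 + 31, 98 = 3*31 + 5, 31 = 6*5 + 1, 5 = 5*1).
1 divides 145, so solutions exist.
Back-substituting, 748*(-63) + 325*(145) = 1.
Scale by 145/1 = 145: (u₀, v₀) = (-9135, 21025).
General solution: u = -9135 + 325t, v = 21025 - 748t for integer t.
u ≥ 0: smallest is -9135 mod 325 = 290 (at t = 29), with v = -667.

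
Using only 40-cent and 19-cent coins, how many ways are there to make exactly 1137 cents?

2

Need nonnegative integers with 40j + 19k = 1137.
gcd(40, 19) = 1, and 40·(-9) + 19·(19) = 1.
So (j₀, k₀) = (-10233, 21603); general j = -10233 + 19t, k = 21603 - 40t.
j ≥ 0 ⇒ t ≥ 539; k ≥ 0 ⇒ t ≤ 540. That's 2 values of t.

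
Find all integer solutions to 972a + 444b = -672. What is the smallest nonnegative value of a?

29

gcd(972, 444):
  972 = 2·444 + 84
  444 = 5·84 + 24
  84 = 3·24 + 12
  24 = 2·12
so gcd(972, 444) = 12.
12 divides -672, so solutions exist.
Back-substitute for Bézout coefficients:
  12 = 84 - 3·24
  ... = 972·(16) + 444·(-35)
Scale by -672/12 = -56: (a₀, b₀) = (-896, 1960).
General solution: a = -896 + 37t, b = 1960 - 81t for integer t.
a ≥ 0: smallest is -896 mod 37 = 29 (at t = 25), with b = -65.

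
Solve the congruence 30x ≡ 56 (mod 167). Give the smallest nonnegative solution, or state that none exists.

13

gcd(167, 30):
  167 = 5*30 + 17
  30 = 1*17 + 13
  17 = 1*13 + 4
  13 = 3*4 + 1
  4 = 4*1
so gcd(167, 30) = 1.
1 divides 56, so solutions exist.
Back-substitute for Bézout coefficients:
  1 = 13 - 3*4
  ... = 30*(39) + 167*(-7)
So 30*(39) ≡ 1 (mod 167); multiply by 56: x ≡ 2184 (mod 167).
Smallest nonnegative: x = 2184 mod 167 = 13.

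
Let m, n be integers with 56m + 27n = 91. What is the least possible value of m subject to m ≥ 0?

5

gcd(56, 27) = 1  (56 = 2*27 + 2, 27 = 13*2 + 1, 2 = 2*1).
1 divides 91, so solutions exist.
Back-substituting, 56*(-13) + 27*(27) = 1.
Scale by 91/1 = 91: (m₀, n₀) = (-1183, 2457).
General solution: m = -1183 + 27t, n = 2457 - 56t for integer t.
m ≥ 0: smallest is -1183 mod 27 = 5 (at t = 44), with n = -7.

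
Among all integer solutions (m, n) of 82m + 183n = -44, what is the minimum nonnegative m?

178

gcd(183, 82):
  183 = 2*82 + 19
  82 = 4*19 + 6
  19 = 3*6 + 1
  6 = 6*1
so gcd(183, 82) = 1.
1 divides -44, so solutions exist.
Back-substitute for Bézout coefficients:
  1 = 19 - 3*6
  ... = 82*(-29) + 183*(13)
Scale by -44/1 = -44: (m₀, n₀) = (1276, -572).
General solution: m = 1276 + 183t, n = -572 - 82t for integer t.
m ≥ 0: smallest is 1276 mod 183 = 178 (at t = -6), with n = -80.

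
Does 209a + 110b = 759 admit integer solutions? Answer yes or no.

gcd(209, 110):
  209 = 1*110 + 99
  110 = 1*99 + 11
  99 = 9*11
so gcd(209, 110) = 11.
11 divides 759, so integer solutions exist.

yes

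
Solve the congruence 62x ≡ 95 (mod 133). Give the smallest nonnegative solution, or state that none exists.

38

gcd(133, 62) = 1.
1 divides 95, so solutions exist.
By Bézout, 62·(-15) + 133·(7) = 1.
So 62·(-15) ≡ 1 (mod 133); multiply by 95: x ≡ -1425 (mod 133).
Smallest nonnegative: x = -1425 mod 133 = 38.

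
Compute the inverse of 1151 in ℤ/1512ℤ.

1223

gcd(1512, 1151) = 1  (1512 = 1·1151 + 361, 1151 = 3·361 + 68, 361 = 5·68 + 21, 68 = 3·21 + 5, 21 = 4·5 + 1, 5 = 5·1).
Back-substituting, 1151·(-289) + 1512·(220) = 1.
So 1151·-289 ≡ 1 (mod 1512), and -289 mod 1512 = 1223.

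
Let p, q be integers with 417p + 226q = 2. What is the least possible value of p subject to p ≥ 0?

gcd(417, 226):
  417 = 1*226 + 191
  226 = 1*191 + 35
  191 = 5*35 + 16
  35 = 2*16 + 3
  16 = 5*3 + 1
  3 = 3*1
so gcd(417, 226) = 1.
1 divides 2, so solutions exist.
Back-substitute for Bézout coefficients:
  1 = 16 - 5*3
  ... = 417*(71) + 226*(-131)
Scale by 2/1 = 2: (p₀, q₀) = (142, -262).
General solution: p = 142 + 226t, q = -262 - 417t for integer t.
p ≥ 0: smallest is 142 mod 226 = 142 (at t = 0), with q = -262.

142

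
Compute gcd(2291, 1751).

gcd(2291, 1751):
  2291 = 1×1751 + 540
  1751 = 3×540 + 131
  540 = 4×131 + 16
  131 = 8×16 + 3
  16 = 5×3 + 1
  3 = 3×1
so gcd(2291, 1751) = 1.

1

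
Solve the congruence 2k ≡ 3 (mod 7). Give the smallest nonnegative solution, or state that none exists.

gcd(7, 2) = 1  (7 = 3×2 + 1, 2 = 2×1).
1 divides 3, so solutions exist.
Back-substituting, 2×(-3) + 7×(1) = 1.
So 2×(-3) ≡ 1 (mod 7); multiply by 3: k ≡ -9 (mod 7).
Smallest nonnegative: k = -9 mod 7 = 5.

5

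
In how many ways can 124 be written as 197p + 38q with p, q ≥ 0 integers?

gcd(197, 38) = 1  (197 = 5×38 + 7, 38 = 5×7 + 3, 7 = 2×3 + 1, 3 = 3×1).
Back-substituting, 197×(11) + 38×(-57) = 1.
Scale by 124: one solution is (1364, -7068). Reduce p mod 38: (34, -173).
General: p = 34 + 38t, q = -173 - 197t.
p ≥ 0 ⇒ t ≥ 0; q ≥ 0 ⇒ t ≤ -1. So t ∈ [0, -1]: 0 solutions.

0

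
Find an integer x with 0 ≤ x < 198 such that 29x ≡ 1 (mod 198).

gcd(198, 29) = 1  (198 = 6*29 + 24, 29 = 1*24 + 5, 24 = 4*5 + 4, 5 = 1*4 + 1, 4 = 4*1).
Back-substituting, 29*(41) + 198*(-6) = 1.
So 29*41 ≡ 1 (mod 198), and 41 mod 198 = 41.

41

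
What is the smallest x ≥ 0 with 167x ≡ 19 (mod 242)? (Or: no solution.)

gcd(242, 167) = 1  (242 = 1*167 + 75, 167 = 2*75 + 17, 75 = 4*17 + 7, 17 = 2*7 + 3, 7 = 2*3 + 1, 3 = 3*1).
1 divides 19, so solutions exist.
Back-substituting, 167*(-71) + 242*(49) = 1.
So 167*(-71) ≡ 1 (mod 242); multiply by 19: x ≡ -1349 (mod 242).
Smallest nonnegative: x = -1349 mod 242 = 103.

103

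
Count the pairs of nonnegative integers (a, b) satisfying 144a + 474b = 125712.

gcd(474, 144):
  474 = 3*144 + 42
  144 = 3*42 + 18
  42 = 2*18 + 6
  18 = 3*6
so gcd(474, 144) = 6.
Back-substitute for Bézout coefficients:
  6 = 42 - 2*18
  ... = 144*(-23) + 474*(7)
Scale by 20952: one solution is (-481896, 146664). Reduce a mod 79: (4, 264).
General: a = 4 + 79t, b = 264 - 24t.
a ≥ 0 ⇒ t ≥ 0; b ≥ 0 ⇒ t ≤ 11. So t ∈ [0, 11]: 12 solutions.

12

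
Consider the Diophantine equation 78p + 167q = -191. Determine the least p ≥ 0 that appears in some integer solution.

141

gcd(167, 78):
  167 = 2·78 + 11
  78 = 7·11 + 1
  11 = 11·1
so gcd(167, 78) = 1.
1 divides -191, so solutions exist.
Back-substitute for Bézout coefficients:
  1 = 78 - 7·11
  ... = 78·(15) + 167·(-7)
Scale by -191/1 = -191: (p₀, q₀) = (-2865, 1337).
General solution: p = -2865 + 167t, q = 1337 - 78t for integer t.
p ≥ 0: smallest is -2865 mod 167 = 141 (at t = 18), with q = -67.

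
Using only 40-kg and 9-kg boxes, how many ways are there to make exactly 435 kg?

Need nonnegative integers with 40j + 9k = 435.
gcd(40, 9) = 1, and 40·(-2) + 9·(9) = 1.
So (j₀, k₀) = (-870, 3915); general j = -870 + 9t, k = 3915 - 40t.
j ≥ 0 ⇒ t ≥ 97; k ≥ 0 ⇒ t ≤ 97. That's 1 value of t.

1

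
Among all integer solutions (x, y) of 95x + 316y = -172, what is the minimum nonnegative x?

88

gcd(316, 95) = 1.
1 divides -172, so solutions exist.
By Bézout, 95*(-153) + 316*(46) = 1.
Scale by -172/1 = -172: (x₀, y₀) = (26316, -7912).
General solution: x = 26316 + 316t, y = -7912 - 95t for integer t.
x ≥ 0: smallest is 26316 mod 316 = 88 (at t = -83), with y = -27.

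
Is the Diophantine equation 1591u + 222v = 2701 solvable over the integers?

yes

gcd(1591, 222) = 37  (1591 = 7×222 + 37, 222 = 6×37).
37 divides 2701, so integer solutions exist.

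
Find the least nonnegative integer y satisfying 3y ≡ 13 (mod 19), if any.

17

gcd(19, 3) = 1  (19 = 6×3 + 1, 3 = 3×1).
1 divides 13, so solutions exist.
Back-substituting, 3×(-6) + 19×(1) = 1.
So 3×(-6) ≡ 1 (mod 19); multiply by 13: y ≡ -78 (mod 19).
Smallest nonnegative: y = -78 mod 19 = 17.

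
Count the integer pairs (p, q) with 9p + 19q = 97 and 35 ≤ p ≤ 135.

5

gcd(19, 9) = 1.
By Bézout, 9×(-2) + 19×(1) = 1.
Particular solution: (15, -2).
General solution: p = 15 + 19t, q = -2 - 9t for integer t.
35 ≤ 15 + 19t ≤ 135 gives t ∈ [2, 6], which is 5 values.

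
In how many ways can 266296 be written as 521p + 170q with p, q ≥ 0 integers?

gcd(521, 170) = 1.
By Bézout, 521×(31) + 170×(-95) = 1.
One solution: (146, 1119).
General: p = 146 + 170t, q = 1119 - 521t.
p ≥ 0 ⇒ t ≥ 0; q ≥ 0 ⇒ t ≤ 2. So t ∈ [0, 2]: 3 solutions.

3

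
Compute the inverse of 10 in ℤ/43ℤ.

13

gcd(43, 10):
  43 = 4*10 + 3
  10 = 3*3 + 1
  3 = 3*1
so gcd(43, 10) = 1.
Back-substitute for Bézout coefficients:
  1 = 10 - 3*3
  ... = 10*(13) + 43*(-3)
So 10*13 ≡ 1 (mod 43), and 13 mod 43 = 13.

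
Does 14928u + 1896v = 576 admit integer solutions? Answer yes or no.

gcd(14928, 1896) = 24.
24 divides 576, so integer solutions exist.

yes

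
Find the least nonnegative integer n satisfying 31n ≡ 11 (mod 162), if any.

gcd(162, 31):
  162 = 5×31 + 7
  31 = 4×7 + 3
  7 = 2×3 + 1
  3 = 3×1
so gcd(162, 31) = 1.
1 divides 11, so solutions exist.
Back-substitute for Bézout coefficients:
  1 = 7 - 2×3
  ... = 31×(-47) + 162×(9)
So 31×(-47) ≡ 1 (mod 162); multiply by 11: n ≡ -517 (mod 162).
Smallest nonnegative: n = -517 mod 162 = 131.

131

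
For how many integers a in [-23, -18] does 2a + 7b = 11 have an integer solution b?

gcd(7, 2) = 1.
By Bézout, 2*(-3) + 7*(1) = 1.
Particular solution: (2, 1).
General solution: a = 2 + 7t, b = 1 - 2t for integer t.
-23 ≤ 2 + 7t ≤ -18 gives t ∈ [-3, -3], which is 1 value.

1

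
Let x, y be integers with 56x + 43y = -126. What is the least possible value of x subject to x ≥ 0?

30

gcd(56, 43) = 1  (56 = 1×43 + 13, 43 = 3×13 + 4, 13 = 3×4 + 1, 4 = 4×1).
1 divides -126, so solutions exist.
Back-substituting, 56×(10) + 43×(-13) = 1.
Scale by -126/1 = -126: (x₀, y₀) = (-1260, 1638).
General solution: x = -1260 + 43t, y = 1638 - 56t for integer t.
x ≥ 0: smallest is -1260 mod 43 = 30 (at t = 30), with y = -42.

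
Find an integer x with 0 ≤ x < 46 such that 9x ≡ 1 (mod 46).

41

gcd(46, 9) = 1  (46 = 5·9 + 1, 9 = 9·1).
Back-substituting, 9·(-5) + 46·(1) = 1.
So 9·-5 ≡ 1 (mod 46), and -5 mod 46 = 41.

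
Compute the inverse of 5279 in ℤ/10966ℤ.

gcd(10966, 5279) = 1  (10966 = 2·5279 + 408, 5279 = 12·408 + 383, 408 = 1·383 + 25, 383 = 15·25 + 8, 25 = 3·8 + 1, 8 = 8·1).
Back-substituting, 5279·(-1317) + 10966·(634) = 1.
So 5279·-1317 ≡ 1 (mod 10966), and -1317 mod 10966 = 9649.

9649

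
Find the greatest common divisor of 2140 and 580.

20

gcd(2140, 580):
  2140 = 3*580 + 400
  580 = 1*400 + 180
  400 = 2*180 + 40
  180 = 4*40 + 20
  40 = 2*20
so gcd(2140, 580) = 20.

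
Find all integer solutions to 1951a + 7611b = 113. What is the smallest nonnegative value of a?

515

gcd(7611, 1951) = 1.
1 divides 113, so solutions exist.
By Bézout, 1951×(-1814) + 7611×(465) = 1.
Scale by 113/1 = 113: (a₀, b₀) = (-204982, 52545).
General solution: a = -204982 + 7611t, b = 52545 - 1951t for integer t.
a ≥ 0: smallest is -204982 mod 7611 = 515 (at t = 27), with b = -132.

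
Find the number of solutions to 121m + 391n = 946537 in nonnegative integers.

20

gcd(391, 121) = 1  (391 = 3×121 + 28, 121 = 4×28 + 9, 28 = 3×9 + 1, 9 = 9×1).
Back-substituting, 121×(-42) + 391×(13) = 1.
Scale by 946537: one solution is (-39754554, 12304981). Reduce m mod 391: (371, 2306).
General: m = 371 + 391t, n = 2306 - 121t.
m ≥ 0 ⇒ t ≥ 0; n ≥ 0 ⇒ t ≤ 19. So t ∈ [0, 19]: 20 solutions.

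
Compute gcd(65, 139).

1

gcd(139, 65):
  139 = 2*65 + 9
  65 = 7*9 + 2
  9 = 4*2 + 1
  2 = 2*1
so gcd(139, 65) = 1.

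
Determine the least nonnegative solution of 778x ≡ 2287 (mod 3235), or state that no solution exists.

2319

gcd(3235, 778):
  3235 = 4·778 + 123
  778 = 6·123 + 40
  123 = 3·40 + 3
  40 = 13·3 + 1
  3 = 3·1
so gcd(3235, 778) = 1.
1 divides 2287, so solutions exist.
Back-substitute for Bézout coefficients:
  1 = 40 - 13·3
  ... = 778·(1052) + 3235·(-253)
So 778·(1052) ≡ 1 (mod 3235); multiply by 2287: x ≡ 2405924 (mod 3235).
Smallest nonnegative: x = 2405924 mod 3235 = 2319.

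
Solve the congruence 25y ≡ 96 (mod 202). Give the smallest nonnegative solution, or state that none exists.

gcd(202, 25):
  202 = 8×25 + 2
  25 = 12×2 + 1
  2 = 2×1
so gcd(202, 25) = 1.
1 divides 96, so solutions exist.
Back-substitute for Bézout coefficients:
  1 = 25 - 12×2
  ... = 25×(97) + 202×(-12)
So 25×(97) ≡ 1 (mod 202); multiply by 96: y ≡ 9312 (mod 202).
Smallest nonnegative: y = 9312 mod 202 = 20.

20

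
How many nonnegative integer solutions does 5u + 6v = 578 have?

19

gcd(6, 5) = 1  (6 = 1*5 + 1, 5 = 5*1).
Back-substituting, 5*(-1) + 6*(1) = 1.
Scale by 578: one solution is (-578, 578). Reduce u mod 6: (4, 93).
General: u = 4 + 6t, v = 93 - 5t.
u ≥ 0 ⇒ t ≥ 0; v ≥ 0 ⇒ t ≤ 18. So t ∈ [0, 18]: 19 solutions.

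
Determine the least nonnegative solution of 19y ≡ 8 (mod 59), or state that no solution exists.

47

gcd(59, 19):
  59 = 3×19 + 2
  19 = 9×2 + 1
  2 = 2×1
so gcd(59, 19) = 1.
1 divides 8, so solutions exist.
Back-substitute for Bézout coefficients:
  1 = 19 - 9×2
  ... = 19×(28) + 59×(-9)
So 19×(28) ≡ 1 (mod 59); multiply by 8: y ≡ 224 (mod 59).
Smallest nonnegative: y = 224 mod 59 = 47.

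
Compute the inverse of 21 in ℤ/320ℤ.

61

gcd(320, 21):
  320 = 15×21 + 5
  21 = 4×5 + 1
  5 = 5×1
so gcd(320, 21) = 1.
Back-substitute for Bézout coefficients:
  1 = 21 - 4×5
  ... = 21×(61) + 320×(-4)
So 21×61 ≡ 1 (mod 320), and 61 mod 320 = 61.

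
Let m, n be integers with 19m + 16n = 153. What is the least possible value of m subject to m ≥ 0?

3

gcd(19, 16):
  19 = 1*16 + 3
  16 = 5*3 + 1
  3 = 3*1
so gcd(19, 16) = 1.
1 divides 153, so solutions exist.
Back-substitute for Bézout coefficients:
  1 = 16 - 5*3
  ... = 19*(-5) + 16*(6)
Scale by 153/1 = 153: (m₀, n₀) = (-765, 918).
General solution: m = -765 + 16t, n = 918 - 19t for integer t.
m ≥ 0: smallest is -765 mod 16 = 3 (at t = 48), with n = 6.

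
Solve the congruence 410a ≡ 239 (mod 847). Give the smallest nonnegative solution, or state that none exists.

gcd(847, 410) = 1  (847 = 2*410 + 27, 410 = 15*27 + 5, 27 = 5*5 + 2, 5 = 2*2 + 1, 2 = 2*1).
1 divides 239, so solutions exist.
Back-substituting, 410*(345) + 847*(-167) = 1.
So 410*(345) ≡ 1 (mod 847); multiply by 239: a ≡ 82455 (mod 847).
Smallest nonnegative: a = 82455 mod 847 = 296.

296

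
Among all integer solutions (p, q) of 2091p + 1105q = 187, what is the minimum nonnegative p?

17

gcd(2091, 1105):
  2091 = 1*1105 + 986
  1105 = 1*986 + 119
  986 = 8*119 + 34
  119 = 3*34 + 17
  34 = 2*17
so gcd(2091, 1105) = 17.
17 divides 187, so solutions exist.
Back-substitute for Bézout coefficients:
  17 = 119 - 3*34
  ... = 2091*(-28) + 1105*(53)
Scale by 187/17 = 11: (p₀, q₀) = (-308, 583).
General solution: p = -308 + 65t, q = 583 - 123t for integer t.
p ≥ 0: smallest is -308 mod 65 = 17 (at t = 5), with q = -32.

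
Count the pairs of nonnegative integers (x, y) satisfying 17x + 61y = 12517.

gcd(61, 17):
  61 = 3*17 + 10
  17 = 1*10 + 7
  10 = 1*7 + 3
  7 = 2*3 + 1
  3 = 3*1
so gcd(61, 17) = 1.
Back-substitute for Bézout coefficients:
  1 = 7 - 2*3
  ... = 17*(18) + 61*(-5)
Scale by 12517: one solution is (225306, -62585). Reduce x mod 61: (33, 196).
General: x = 33 + 61t, y = 196 - 17t.
x ≥ 0 ⇒ t ≥ 0; y ≥ 0 ⇒ t ≤ 11. So t ∈ [0, 11]: 12 solutions.

12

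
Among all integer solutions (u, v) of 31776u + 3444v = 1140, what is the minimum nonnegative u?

gcd(31776, 3444) = 12  (31776 = 9×3444 + 780, 3444 = 4×780 + 324, 780 = 2×324 + 132, 324 = 2×132 + 60, 132 = 2×60 + 12, 60 = 5×12).
12 divides 1140, so solutions exist.
Back-substituting, 31776×(53) + 3444×(-489) = 12.
Scale by 1140/12 = 95: (u₀, v₀) = (5035, -46455).
General solution: u = 5035 + 287t, v = -46455 - 2648t for integer t.
u ≥ 0: smallest is 5035 mod 287 = 156 (at t = -17), with v = -1439.

156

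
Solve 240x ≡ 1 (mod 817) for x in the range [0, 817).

160

gcd(817, 240) = 1  (817 = 3·240 + 97, 240 = 2·97 + 46, 97 = 2·46 + 5, 46 = 9·5 + 1, 5 = 5·1).
Back-substituting, 240·(160) + 817·(-47) = 1.
So 240·160 ≡ 1 (mod 817), and 160 mod 817 = 160.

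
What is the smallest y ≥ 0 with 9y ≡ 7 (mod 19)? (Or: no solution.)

gcd(19, 9) = 1.
1 divides 7, so solutions exist.
By Bézout, 9*(-2) + 19*(1) = 1.
So 9*(-2) ≡ 1 (mod 19); multiply by 7: y ≡ -14 (mod 19).
Smallest nonnegative: y = -14 mod 19 = 5.

5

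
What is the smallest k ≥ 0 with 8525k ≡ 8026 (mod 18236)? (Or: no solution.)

gcd(18236, 8525):
  18236 = 2·8525 + 1186
  8525 = 7·1186 + 223
  1186 = 5·223 + 71
  223 = 3·71 + 10
  71 = 7·10 + 1
  10 = 10·1
so gcd(18236, 8525) = 1.
1 divides 8026, so solutions exist.
Back-substitute for Bézout coefficients:
  1 = 71 - 7·10
  ... = 8525·(-1799) + 18236·(841)
So 8525·(-1799) ≡ 1 (mod 18236); multiply by 8026: k ≡ -14438774 (mod 18236).
Smallest nonnegative: k = -14438774 mod 18236 = 4138.

4138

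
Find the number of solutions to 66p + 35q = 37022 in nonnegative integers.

gcd(66, 35) = 1.
By Bézout, 66·(-9) + 35·(17) = 1.
One solution: (2, 1054).
General: p = 2 + 35t, q = 1054 - 66t.
p ≥ 0 ⇒ t ≥ 0; q ≥ 0 ⇒ t ≤ 15. So t ∈ [0, 15]: 16 solutions.

16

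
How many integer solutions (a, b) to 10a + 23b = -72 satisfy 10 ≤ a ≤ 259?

11

gcd(23, 10) = 1.
By Bézout, 10·(7) + 23·(-3) = 1.
Particular solution: (2, -4).
General solution: a = 2 + 23t, b = -4 - 10t for integer t.
10 ≤ 2 + 23t ≤ 259 gives t ∈ [1, 11], which is 11 values.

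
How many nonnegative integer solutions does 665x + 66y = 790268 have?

gcd(665, 66) = 1.
By Bézout, 665×(-13) + 66×(131) = 1.
One solution: (10, 11873).
General: x = 10 + 66t, y = 11873 - 665t.
x ≥ 0 ⇒ t ≥ 0; y ≥ 0 ⇒ t ≤ 17. So t ∈ [0, 17]: 18 solutions.

18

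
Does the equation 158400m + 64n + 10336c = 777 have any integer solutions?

no

gcd(158400, 64) = 64  (158400 = 2475×64).
gcd(64, 10336) = 32.
32 does not divide 777 (remainder 9), so no integer solutions.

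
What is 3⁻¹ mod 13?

gcd(13, 3):
  13 = 4*3 + 1
  3 = 3*1
so gcd(13, 3) = 1.
Back-substitute for Bézout coefficients:
  1 = 13 - 4*3
  ... = 3*(-4) + 13*(1)
So 3*-4 ≡ 1 (mod 13), and -4 mod 13 = 9.

9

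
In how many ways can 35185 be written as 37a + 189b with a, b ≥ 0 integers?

5

gcd(189, 37):
  189 = 5*37 + 4
  37 = 9*4 + 1
  4 = 4*1
so gcd(189, 37) = 1.
Back-substitute for Bézout coefficients:
  1 = 37 - 9*4
  ... = 37*(46) + 189*(-9)
Scale by 35185: one solution is (1618510, -316665). Reduce a mod 189: (103, 166).
General: a = 103 + 189t, b = 166 - 37t.
a ≥ 0 ⇒ t ≥ 0; b ≥ 0 ⇒ t ≤ 4. So t ∈ [0, 4]: 5 solutions.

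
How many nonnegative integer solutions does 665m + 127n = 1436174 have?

17

gcd(665, 127) = 1.
By Bézout, 665×(-55) + 127×(288) = 1.
One solution: (112, 10722).
General: m = 112 + 127t, n = 10722 - 665t.
m ≥ 0 ⇒ t ≥ 0; n ≥ 0 ⇒ t ≤ 16. So t ∈ [0, 16]: 17 solutions.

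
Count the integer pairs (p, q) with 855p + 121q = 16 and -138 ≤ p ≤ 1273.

12

gcd(855, 121):
  855 = 7×121 + 8
  121 = 15×8 + 1
  8 = 8×1
so gcd(855, 121) = 1.
Back-substitute for Bézout coefficients:
  1 = 121 - 15×8
  ... = 855×(-15) + 121×(106)
Scale by 16: particular solution (-240, 1696); reduce p mod 121: (2, -14).
General solution: p = 2 + 121t, q = -14 - 855t for integer t.
-138 ≤ 2 + 121t ≤ 1273 gives t ∈ [-1, 10], which is 12 values.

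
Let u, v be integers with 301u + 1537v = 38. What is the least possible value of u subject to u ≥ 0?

gcd(1537, 301) = 1  (1537 = 5×301 + 32, 301 = 9×32 + 13, 32 = 2×13 + 6, 13 = 2×6 + 1, 6 = 6×1).
1 divides 38, so solutions exist.
Back-substituting, 301×(240) + 1537×(-47) = 1.
Scale by 38/1 = 38: (u₀, v₀) = (9120, -1786).
General solution: u = 9120 + 1537t, v = -1786 - 301t for integer t.
u ≥ 0: smallest is 9120 mod 1537 = 1435 (at t = -5), with v = -281.

1435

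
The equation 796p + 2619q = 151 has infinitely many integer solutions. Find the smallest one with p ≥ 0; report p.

gcd(2619, 796) = 1  (2619 = 3*796 + 231, 796 = 3*231 + 103, 231 = 2*103 + 25, 103 = 4*25 + 3, 25 = 8*3 + 1, 3 = 3*1).
1 divides 151, so solutions exist.
Back-substituting, 796*(-839) + 2619*(255) = 1.
Scale by 151/1 = 151: (p₀, q₀) = (-126689, 38505).
General solution: p = -126689 + 2619t, q = 38505 - 796t for integer t.
p ≥ 0: smallest is -126689 mod 2619 = 1642 (at t = 49), with q = -499.

1642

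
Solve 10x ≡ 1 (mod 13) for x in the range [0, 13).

4

gcd(13, 10):
  13 = 1×10 + 3
  10 = 3×3 + 1
  3 = 3×1
so gcd(13, 10) = 1.
Back-substitute for Bézout coefficients:
  1 = 10 - 3×3
  ... = 10×(4) + 13×(-3)
So 10×4 ≡ 1 (mod 13), and 4 mod 13 = 4.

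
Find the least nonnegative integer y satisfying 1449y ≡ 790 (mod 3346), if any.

gcd(3346, 1449) = 7.
7 does not divide 790, so the congruence has no solution.

no solution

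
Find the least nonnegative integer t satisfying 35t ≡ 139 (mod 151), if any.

73

gcd(151, 35):
  151 = 4·35 + 11
  35 = 3·11 + 2
  11 = 5·2 + 1
  2 = 2·1
so gcd(151, 35) = 1.
1 divides 139, so solutions exist.
Back-substitute for Bézout coefficients:
  1 = 11 - 5·2
  ... = 35·(-69) + 151·(16)
So 35·(-69) ≡ 1 (mod 151); multiply by 139: t ≡ -9591 (mod 151).
Smallest nonnegative: t = -9591 mod 151 = 73.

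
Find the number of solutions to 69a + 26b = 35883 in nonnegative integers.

gcd(69, 26):
  69 = 2×26 + 17
  26 = 1×17 + 9
  17 = 1×9 + 8
  9 = 1×8 + 1
  8 = 8×1
so gcd(69, 26) = 1.
Back-substitute for Bézout coefficients:
  1 = 9 - 1×8
  ... = 69×(-3) + 26×(8)
Scale by 35883: one solution is (-107649, 287064). Reduce a mod 26: (17, 1335).
General: a = 17 + 26t, b = 1335 - 69t.
a ≥ 0 ⇒ t ≥ 0; b ≥ 0 ⇒ t ≤ 19. So t ∈ [0, 19]: 20 solutions.

20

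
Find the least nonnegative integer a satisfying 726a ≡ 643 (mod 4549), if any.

gcd(4549, 726) = 1.
1 divides 643, so solutions exist.
By Bézout, 726*(-495) + 4549*(79) = 1.
So 726*(-495) ≡ 1 (mod 4549); multiply by 643: a ≡ -318285 (mod 4549).
Smallest nonnegative: a = -318285 mod 4549 = 145.

145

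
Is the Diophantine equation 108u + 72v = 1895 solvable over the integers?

gcd(108, 72):
  108 = 1*72 + 36
  72 = 2*36
so gcd(108, 72) = 36.
36 does not divide 1895 (remainder 23), so no integer solutions.

no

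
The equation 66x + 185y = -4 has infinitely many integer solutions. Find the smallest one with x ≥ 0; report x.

gcd(185, 66) = 1  (185 = 2*66 + 53, 66 = 1*53 + 13, 53 = 4*13 + 1, 13 = 13*1).
1 divides -4, so solutions exist.
Back-substituting, 66*(-14) + 185*(5) = 1.
Scale by -4/1 = -4: (x₀, y₀) = (56, -20).
General solution: x = 56 + 185t, y = -20 - 66t for integer t.
x ≥ 0: smallest is 56 mod 185 = 56 (at t = 0), with y = -20.

56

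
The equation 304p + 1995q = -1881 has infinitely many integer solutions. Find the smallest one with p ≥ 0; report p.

66

gcd(1995, 304):
  1995 = 6×304 + 171
  304 = 1×171 + 133
  171 = 1×133 + 38
  133 = 3×38 + 19
  38 = 2×19
so gcd(1995, 304) = 19.
19 divides -1881, so solutions exist.
Back-substitute for Bézout coefficients:
  19 = 133 - 3×38
  ... = 304×(46) + 1995×(-7)
Scale by -1881/19 = -99: (p₀, q₀) = (-4554, 693).
General solution: p = -4554 + 105t, q = 693 - 16t for integer t.
p ≥ 0: smallest is -4554 mod 105 = 66 (at t = 44), with q = -11.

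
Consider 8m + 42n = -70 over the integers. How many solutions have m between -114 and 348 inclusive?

gcd(42, 8) = 2  (42 = 5*8 + 2, 8 = 4*2).
Back-substituting, 8*(-5) + 42*(1) = 2.
Scale by -35: particular solution (175, -35); reduce m mod 21: (7, -3).
General solution: m = 7 + 21t, n = -3 - 4t for integer t.
-114 ≤ 7 + 21t ≤ 348 gives t ∈ [-5, 16], which is 22 values.

22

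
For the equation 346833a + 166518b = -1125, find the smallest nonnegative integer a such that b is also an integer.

12407

gcd(346833, 166518):
  346833 = 2×166518 + 13797
  166518 = 12×13797 + 954
  13797 = 14×954 + 441
  954 = 2×441 + 72
  441 = 6×72 + 9
  72 = 8×9
so gcd(346833, 166518) = 9.
9 divides -1125, so solutions exist.
Back-substitute for Bézout coefficients:
  9 = 441 - 6×72
  ... = 346833×(2269) + 166518×(-4726)
Scale by -1125/9 = -125: (a₀, b₀) = (-283625, 590750).
General solution: a = -283625 + 18502t, b = 590750 - 38537t for integer t.
a ≥ 0: smallest is -283625 mod 18502 = 12407 (at t = 16), with b = -25842.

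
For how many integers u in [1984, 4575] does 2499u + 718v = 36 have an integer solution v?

gcd(2499, 718):
  2499 = 3×718 + 345
  718 = 2×345 + 28
  345 = 12×28 + 9
  28 = 3×9 + 1
  9 = 9×1
so gcd(2499, 718) = 1.
Back-substitute for Bézout coefficients:
  1 = 28 - 3×9
  ... = 2499×(-77) + 718×(268)
Scale by 36: particular solution (-2772, 9648); reduce u mod 718: (100, -348).
General solution: u = 100 + 718t, v = -348 - 2499t for integer t.
1984 ≤ 100 + 718t ≤ 4575 gives t ∈ [3, 6], which is 4 values.

4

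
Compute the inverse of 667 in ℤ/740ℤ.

223

gcd(740, 667) = 1  (740 = 1×667 + 73, 667 = 9×73 + 10, 73 = 7×10 + 3, 10 = 3×3 + 1, 3 = 3×1).
Back-substituting, 667×(223) + 740×(-201) = 1.
So 667×223 ≡ 1 (mod 740), and 223 mod 740 = 223.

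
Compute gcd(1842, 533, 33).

1

gcd(1842, 533):
  1842 = 3·533 + 243
  533 = 2·243 + 47
  243 = 5·47 + 8
  47 = 5·8 + 7
  8 = 1·7 + 1
  7 = 7·1
so gcd(1842, 533) = 1.
gcd(1, 33) = 1.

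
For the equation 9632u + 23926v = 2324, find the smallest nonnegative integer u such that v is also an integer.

1436

gcd(23926, 9632) = 14  (23926 = 2·9632 + 4662, 9632 = 2·4662 + 308, 4662 = 15·308 + 42, 308 = 7·42 + 14, 42 = 3·14).
14 divides 2324, so solutions exist.
Back-substituting, 9632·(544) + 23926·(-219) = 14.
Scale by 2324/14 = 166: (u₀, v₀) = (90304, -36354).
General solution: u = 90304 + 1709t, v = -36354 - 688t for integer t.
u ≥ 0: smallest is 90304 mod 1709 = 1436 (at t = -52), with v = -578.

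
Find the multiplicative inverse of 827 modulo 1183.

967

gcd(1183, 827) = 1.
By Bézout, 827×(-216) + 1183×(151) = 1.
So 827×-216 ≡ 1 (mod 1183), and -216 mod 1183 = 967.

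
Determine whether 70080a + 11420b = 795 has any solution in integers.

gcd(70080, 11420) = 20  (70080 = 6*11420 + 1560, 11420 = 7*1560 + 500, 1560 = 3*500 + 60, 500 = 8*60 + 20, 60 = 3*20).
20 does not divide 795 (remainder 15), so no integer solutions.

no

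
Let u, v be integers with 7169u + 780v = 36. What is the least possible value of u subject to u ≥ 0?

gcd(7169, 780) = 1.
1 divides 36, so solutions exist.
By Bézout, 7169×(89) + 780×(-818) = 1.
Scale by 36/1 = 36: (u₀, v₀) = (3204, -29448).
General solution: u = 3204 + 780t, v = -29448 - 7169t for integer t.
u ≥ 0: smallest is 3204 mod 780 = 84 (at t = -4), with v = -772.

84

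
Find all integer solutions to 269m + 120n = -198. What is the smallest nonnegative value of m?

18

gcd(269, 120):
  269 = 2·120 + 29
  120 = 4·29 + 4
  29 = 7·4 + 1
  4 = 4·1
so gcd(269, 120) = 1.
1 divides -198, so solutions exist.
Back-substitute for Bézout coefficients:
  1 = 29 - 7·4
  ... = 269·(29) + 120·(-65)
Scale by -198/1 = -198: (m₀, n₀) = (-5742, 12870).
General solution: m = -5742 + 120t, n = 12870 - 269t for integer t.
m ≥ 0: smallest is -5742 mod 120 = 18 (at t = 48), with n = -42.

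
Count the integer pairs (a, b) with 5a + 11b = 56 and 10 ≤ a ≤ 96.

7

gcd(11, 5) = 1  (11 = 2*5 + 1, 5 = 5*1).
Back-substituting, 5*(-2) + 11*(1) = 1.
Scale by 56: particular solution (-112, 56); reduce a mod 11: (9, 1).
General solution: a = 9 + 11t, b = 1 - 5t for integer t.
10 ≤ 9 + 11t ≤ 96 gives t ∈ [1, 7], which is 7 values.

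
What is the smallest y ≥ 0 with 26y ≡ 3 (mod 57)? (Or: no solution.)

33

gcd(57, 26) = 1  (57 = 2*26 + 5, 26 = 5*5 + 1, 5 = 5*1).
1 divides 3, so solutions exist.
Back-substituting, 26*(11) + 57*(-5) = 1.
So 26*(11) ≡ 1 (mod 57); multiply by 3: y ≡ 33 (mod 57).
Smallest nonnegative: y = 33 mod 57 = 33.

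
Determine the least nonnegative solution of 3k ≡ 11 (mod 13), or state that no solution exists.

8

gcd(13, 3):
  13 = 4·3 + 1
  3 = 3·1
so gcd(13, 3) = 1.
1 divides 11, so solutions exist.
Back-substitute for Bézout coefficients:
  1 = 13 - 4·3
  ... = 3·(-4) + 13·(1)
So 3·(-4) ≡ 1 (mod 13); multiply by 11: k ≡ -44 (mod 13).
Smallest nonnegative: k = -44 mod 13 = 8.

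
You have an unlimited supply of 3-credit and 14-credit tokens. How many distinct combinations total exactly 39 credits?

Need nonnegative integers with 3j + 14k = 39.
gcd(3, 14) = 1, and 3·(5) + 14·(-1) = 1.
So (j₀, k₀) = (195, -39); general j = 195 + 14t, k = -39 - 3t.
j ≥ 0 ⇒ t ≥ -13; k ≥ 0 ⇒ t ≤ -13. That's 1 value of t.

1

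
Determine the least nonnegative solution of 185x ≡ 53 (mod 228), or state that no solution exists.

gcd(228, 185) = 1  (228 = 1·185 + 43, 185 = 4·43 + 13, 43 = 3·13 + 4, 13 = 3·4 + 1, 4 = 4·1).
1 divides 53, so solutions exist.
Back-substituting, 185·(53) + 228·(-43) = 1.
So 185·(53) ≡ 1 (mod 228); multiply by 53: x ≡ 2809 (mod 228).
Smallest nonnegative: x = 2809 mod 228 = 73.

73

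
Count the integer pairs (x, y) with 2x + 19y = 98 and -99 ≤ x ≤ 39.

7

gcd(19, 2) = 1.
By Bézout, 2×(-9) + 19×(1) = 1.
Particular solution: (11, 4).
General solution: x = 11 + 19t, y = 4 - 2t for integer t.
-99 ≤ 11 + 19t ≤ 39 gives t ∈ [-5, 1], which is 7 values.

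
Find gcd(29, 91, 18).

gcd(91, 29) = 1  (91 = 3×29 + 4, 29 = 7×4 + 1, 4 = 4×1).
gcd(1, 18) = 1.

1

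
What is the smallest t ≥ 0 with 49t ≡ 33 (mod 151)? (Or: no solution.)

gcd(151, 49) = 1  (151 = 3×49 + 4, 49 = 12×4 + 1, 4 = 4×1).
1 divides 33, so solutions exist.
Back-substituting, 49×(37) + 151×(-12) = 1.
So 49×(37) ≡ 1 (mod 151); multiply by 33: t ≡ 1221 (mod 151).
Smallest nonnegative: t = 1221 mod 151 = 13.

13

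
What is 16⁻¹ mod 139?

gcd(139, 16) = 1  (139 = 8×16 + 11, 16 = 1×11 + 5, 11 = 2×5 + 1, 5 = 5×1).
Back-substituting, 16×(-26) + 139×(3) = 1.
So 16×-26 ≡ 1 (mod 139), and -26 mod 139 = 113.

113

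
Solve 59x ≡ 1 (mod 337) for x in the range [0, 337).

gcd(337, 59) = 1  (337 = 5·59 + 42, 59 = 1·42 + 17, 42 = 2·17 + 8, 17 = 2·8 + 1, 8 = 8·1).
Back-substituting, 59·(40) + 337·(-7) = 1.
So 59·40 ≡ 1 (mod 337), and 40 mod 337 = 40.

40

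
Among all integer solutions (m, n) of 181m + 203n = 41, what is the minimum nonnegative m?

gcd(203, 181):
  203 = 1*181 + 22
  181 = 8*22 + 5
  22 = 4*5 + 2
  5 = 2*2 + 1
  2 = 2*1
so gcd(203, 181) = 1.
1 divides 41, so solutions exist.
Back-substitute for Bézout coefficients:
  1 = 5 - 2*2
  ... = 181*(83) + 203*(-74)
Scale by 41/1 = 41: (m₀, n₀) = (3403, -3034).
General solution: m = 3403 + 203t, n = -3034 - 181t for integer t.
m ≥ 0: smallest is 3403 mod 203 = 155 (at t = -16), with n = -138.

155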